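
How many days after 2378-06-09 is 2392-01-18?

Day-of-year of June 9, 2378: 160.
Day-of-year of January 18, 2392: 18.
2378 has 365 days, so 365 − 160 = 205 days remain in 2378.
Full years 2379–2391: 10 common + 3 leap = 10×365 + 3×366 = 4748 days.
Total: 205 + 4748 + 18 = 4971 days.

4971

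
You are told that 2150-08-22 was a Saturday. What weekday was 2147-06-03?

Count forward from the earlier date (June 3, 2147) to the later (August 22, 2150):
Day-of-year of June 3, 2147: 154.
Day-of-year of August 22, 2150: 234.
2147 has 365 days, so 365 − 154 = 211 days remain in 2147.
Full years: 2148: 366; 2149: 365. Sum = 731.
Total: 211 + 731 + 234 = 1176 days.
1176 is a multiple of 7, so 2147-06-03 falls on the same weekday: Saturday.

Saturday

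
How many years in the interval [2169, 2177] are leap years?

Years divisible by 4 in [2169, 2177]: 2172, 2176.
No century exceptions apply. Count: 2.

2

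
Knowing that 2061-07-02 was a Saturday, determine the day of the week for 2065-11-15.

Sunday

July 2, 2061 → July 2, 2062: 365 days.
July 2, 2062 → July 2, 2063: 365 days.
July 2, 2063 → July 2, 2064: 366 days (2064 is a leap year).
July 2, 2064 → July 2, 2065: 365 days.
July 2065: 31 − 2 = 29 days remain.
Then August (31), September (30), October (31): 31 + 30 + 31 = 92 days.
November 1–15, 2065: 15 days.
Residual: 136 days.
Total: 1597 days.
1597 mod 7 = 1, so 1 day after Saturday is Sunday.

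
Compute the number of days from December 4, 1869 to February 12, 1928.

Day-of-year of December 4, 1869: 338.
Day-of-year of February 12, 1928: 43.
1869 has 365 days, so 365 − 338 = 27 days remain in 1869.
Full years 1870–1927: 45 common + 13 leap = 45×365 + 13×366 = 21183 days.
Total: 27 + 21183 + 43 = 21253 days.

21253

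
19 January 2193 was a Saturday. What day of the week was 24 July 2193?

January 2193: 31 − 19 = 12 days remain.
Then February 2193 (28), March (31), April (30), May (31), June (30): 28 + 31 + 30 + 31 + 30 = 150 days.
July 1–24, 2193: 24 days.
Total: 12 + 150 + 24 = 186 days.
186 mod 7 = 4, so 4 days after Saturday is Wednesday.

Wednesday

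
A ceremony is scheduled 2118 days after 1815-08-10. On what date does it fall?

1821-05-28

Count 2118 days after August 10, 1815:
August 10, 1815 → August 10, 1816: 366 days (1816 is a leap year).
August 10, 1816 → August 10, 1817: 365 days.
August 10, 1817 → August 10, 1818: 365 days.
August 10, 1818 → August 10, 1819: 365 days.
August 10, 1819 → August 10, 1820: 366 days (1820 is a leap year).
August 1820: 31 − 10 = 21 days remain.
Then September (30), October (31), November (30), December (31), January (31), February 1821 (28), March (31), April (30): 30 + 31 + 30 + 31 + 31 + 28 + 31 + 30 = 242 days.
May 1–28, 1821: 28 days.
Residual: 291 days.
Total: 2118 days.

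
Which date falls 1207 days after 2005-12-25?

2009-04-15

Count 1207 days after December 25, 2005:
December 25, 2005 → December 25, 2006: 365 days.
December 25, 2006 → December 25, 2007: 365 days.
December 25, 2007 → December 25, 2008: 366 days (2008 is a leap year).
December 2008: 31 − 25 = 6 days remain.
Then January (31), February 2009 (28), March (31): 31 + 28 + 31 = 90 days.
April 1–15, 2009: 15 days.
Residual: 111 days.
Total: 1207 days.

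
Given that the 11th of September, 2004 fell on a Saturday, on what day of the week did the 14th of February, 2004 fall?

Saturday

Count forward from the earlier date (February 14, 2004) to the later (September 11, 2004):
February 2004: 29 − 14 = 15 days remain (2004 is a leap year, so February has 29 days).
Then March (31), April (30), May (31), June (30), July (31), August (31): 31 + 30 + 31 + 30 + 31 + 31 = 184 days.
September 1–11, 2004: 11 days.
Total: 15 + 184 + 11 = 210 days.
210 is a multiple of 7, so the 14th of February, 2004 falls on the same weekday: Saturday.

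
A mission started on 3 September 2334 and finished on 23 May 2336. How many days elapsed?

628

Day-of-year of September 3, 2334: 246.
Day-of-year of May 23, 2336: 144.
2334 has 365 days, so 365 − 246 = 119 days remain in 2334.
Full years: 2335: 365. Sum = 365.
Total: 119 + 365 + 144 = 628 days.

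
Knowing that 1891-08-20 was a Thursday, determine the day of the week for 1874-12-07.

Monday

Count forward from the earlier date (December 7, 1874) to the later (August 20, 1891):
Day-of-year of December 7, 1874: 341.
Day-of-year of August 20, 1891: 232.
1874 has 365 days, so 365 − 341 = 24 days remain in 1874.
Full years 1875–1890: 12 common + 4 leap = 12×365 + 4×366 = 5844 days.
Total: 24 + 5844 + 232 = 6100 days.
6100 mod 7 = 3, so 3 days before Thursday is Monday.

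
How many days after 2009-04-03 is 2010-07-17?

470

April 3, 2009 → April 3, 2010: 365 days.
April 2010: 30 − 3 = 27 days remain.
Then May (31), June (30): 31 + 30 = 61 days.
July 1–17, 2010: 17 days.
Residual: 105 days.
Total: 470 days.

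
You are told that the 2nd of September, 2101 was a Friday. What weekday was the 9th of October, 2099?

Friday

Count forward from the earlier date (October 9, 2099) to the later (September 2, 2101):
October 9, 2099 → October 9, 2100: 365 days (2100 is not a leap year (divisible by 100 but not 400)).
October 2100: 31 − 9 = 22 days remain.
Then 10 full months totalling 304 days.
September 1–2, 2101: 2 days.
Residual: 328 days.
Total: 693 days.
693 is a multiple of 7, so the 9th of October, 2099 falls on the same weekday: Friday.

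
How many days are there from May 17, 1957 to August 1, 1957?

76

May 1957: 31 − 17 = 14 days remain.
Then June (30), July (31): 30 + 31 = 61 days.
August 1, 1957: 1 day.
Total: 14 + 61 + 1 = 76 days.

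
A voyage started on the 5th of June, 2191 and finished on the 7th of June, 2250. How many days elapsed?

Day-of-year of June 5, 2191: 156.
Day-of-year of June 7, 2250: 158.
2191 has 365 days, so 365 − 156 = 209 days remain in 2191.
Full years 2192–2249: 44 common + 14 leap = 44×365 + 14×366 = 21184 days.
Total: 209 + 21184 + 158 = 21551 days.

21551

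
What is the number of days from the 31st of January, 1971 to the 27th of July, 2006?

Day-of-year of January 31, 1971: 31.
Day-of-year of July 27, 2006: 208.
1971 has 365 days, so 365 − 31 = 334 days remain in 1971.
Full years 1972–2005: 25 common + 9 leap = 25×365 + 9×366 = 12419 days.
Total: 334 + 12419 + 208 = 12961 days.

12961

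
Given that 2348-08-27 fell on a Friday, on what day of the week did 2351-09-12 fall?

Day-of-year of August 27, 2348: 240.
Day-of-year of September 12, 2351: 255.
2348 has 366 days, so 366 − 240 = 126 days remain in 2348.
Full years: 2349: 365; 2350: 365. Sum = 730.
Total: 126 + 730 + 255 = 1111 days.
1111 mod 7 = 5, so 5 days after Friday is Wednesday.

Wednesday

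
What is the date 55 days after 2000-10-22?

2000-12-16

Count 55 days after October 22, 2000:
October 2000: 31 − 22 = 9 days remain.
Then November (30): 30 days.
December 1–16, 2000: 16 days.
Total: 9 + 30 + 16 = 55 days.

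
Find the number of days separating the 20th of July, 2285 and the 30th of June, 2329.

16050

Day-of-year of July 20, 2285: 201.
Day-of-year of June 30, 2329: 181.
2285 has 365 days, so 365 − 201 = 164 days remain in 2285.
Full years 2286–2328: 33 common + 10 leap = 33×365 + 10×366 = 15705 days.
Total: 164 + 15705 + 181 = 16050 days.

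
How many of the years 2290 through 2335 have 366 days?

Years divisible by 4 in [2290, 2335]: 2292, 2296, 2300, 2304, 2308, 2312, 2316, 2320, 2324, 2328, 2332.
Of these, 2300 is divisible by 100 but not 400, so not leap.
Leap years: 11 − 1 = 10.

10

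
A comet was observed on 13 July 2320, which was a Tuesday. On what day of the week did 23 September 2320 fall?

July 2320: 31 − 13 = 18 days remain.
Then August (31): 31 days.
September 1–23, 2320: 23 days.
Total: 18 + 31 + 23 = 72 days.
72 mod 7 = 2, so 2 days after Tuesday is Thursday.

Thursday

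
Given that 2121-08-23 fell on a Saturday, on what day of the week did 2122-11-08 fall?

Day-of-year of August 23, 2121: 235.
Day-of-year of November 8, 2122: 312.
2121 has 365 days, so 365 − 235 = 130 days remain in 2121.
Total: 130 + 312 = 442 days.
442 mod 7 = 1, so 1 day after Saturday is Sunday.

Sunday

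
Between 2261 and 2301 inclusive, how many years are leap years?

Years divisible by 4 in [2261, 2301]: 2264, 2268, 2272, 2276, 2280, 2284, 2288, 2292, 2296, 2300.
Of these, 2300 is divisible by 100 but not 400, so not leap.
Leap years: 10 − 1 = 9.

9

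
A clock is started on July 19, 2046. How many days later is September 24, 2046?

67

July 2046: 31 − 19 = 12 days remain.
Then August (31): 31 days.
September 1–24, 2046: 24 days.
Total: 12 + 31 + 24 = 67 days.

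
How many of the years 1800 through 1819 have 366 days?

Years divisible by 4 in [1800, 1819]: 1800, 1804, 1808, 1812, 1816.
Of these, 1800 is divisible by 100 but not 400, so not leap.
Leap years: 5 − 1 = 4.

4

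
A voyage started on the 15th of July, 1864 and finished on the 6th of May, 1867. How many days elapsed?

Day-of-year of July 15, 1864: 197.
Day-of-year of May 6, 1867: 126.
1864 has 366 days, so 366 − 197 = 169 days remain in 1864.
Full years: 1865: 365; 1866: 365. Sum = 730.
Total: 169 + 730 + 126 = 1025 days.

1025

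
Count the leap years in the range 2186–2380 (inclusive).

Years divisible by 4: 2188, 2192, …, 2380 — 49 in all.
Of these, 2200, 2300 are divisible by 100 but not 400, so not leap.
Leap years: 49 − 2 = 47.

47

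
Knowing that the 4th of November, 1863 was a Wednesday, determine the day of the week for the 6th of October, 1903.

Day-of-year of November 4, 1863: 308.
Day-of-year of October 6, 1903: 279.
1863 has 365 days, so 365 − 308 = 57 days remain in 1863.
Full years 1864–1902: 30 common + 9 leap = 30×365 + 9×366 = 14244 days.
Total: 57 + 14244 + 279 = 14580 days.
14580 mod 7 = 6, so 6 days after Wednesday is Tuesday.

Tuesday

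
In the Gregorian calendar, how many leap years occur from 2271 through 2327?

Years divisible by 4: 2272, 2276, …, 2324 — 14 in all.
Of these, 2300 is divisible by 100 but not 400, so not leap.
Leap years: 14 − 1 = 13.

13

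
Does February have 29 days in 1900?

1900 is not a leap year (divisible by 100 but not 400).

No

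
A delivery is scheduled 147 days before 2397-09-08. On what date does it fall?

2397-04-14

Count 147 days before September 8, 2397:
April 2397: 30 − 14 = 16 days remain.
Then May (31), June (30), July (31), August (31): 31 + 30 + 31 + 31 = 123 days.
September 1–8, 2397: 8 days.
Total: 16 + 123 + 8 = 147 days.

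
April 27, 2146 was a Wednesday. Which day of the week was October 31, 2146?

Monday

April 2146: 30 − 27 = 3 days remain.
Then May (31), June (30), July (31), August (31), September (30): 31 + 30 + 31 + 31 + 30 = 153 days.
October 1–31, 2146: 31 days.
Total: 3 + 153 + 31 = 187 days.
187 mod 7 = 5, so 5 days after Wednesday is Monday.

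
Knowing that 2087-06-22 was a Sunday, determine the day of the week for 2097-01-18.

Day-of-year of June 22, 2087: 173.
Day-of-year of January 18, 2097: 18.
2087 has 365 days, so 365 − 173 = 192 days remain in 2087.
Full years 2088–2096: 6 common + 3 leap = 6×365 + 3×366 = 3288 days.
Total: 192 + 3288 + 18 = 3498 days.
3498 mod 7 = 5, so 5 days after Sunday is Friday.

Friday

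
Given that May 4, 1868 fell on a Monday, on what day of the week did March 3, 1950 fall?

Friday

From May 4, 1868 to May 4, 1949: 81 years, of which 19 contain a Feb 29 — 62×365 + 19×366 = 29584 days.
(1900 is not a leap year (divisible by 100 but not 400).)
May 1949: 31 − 4 = 27 days remain.
Then 9 full months totalling 273 days.
March 1–3, 1950: 3 days.
Residual: 303 days.
Total: 29887 days.
29887 mod 7 = 4, so 4 days after Monday is Friday.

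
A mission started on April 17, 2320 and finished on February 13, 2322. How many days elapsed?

667

April 17, 2320 → April 17, 2321: 365 days.
April 2321: 30 − 17 = 13 days remain.
Then 9 full months totalling 276 days.
February 1–13, 2322: 13 days (2322 is not a leap year).
Residual: 302 days.
Total: 667 days.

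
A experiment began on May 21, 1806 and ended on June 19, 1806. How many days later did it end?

29

May 1806: 31 − 21 = 10 days remain.
June 1–19, 1806: 19 days.
Total: 10 + 19 = 29 days.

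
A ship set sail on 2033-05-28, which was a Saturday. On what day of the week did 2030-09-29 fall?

Count forward from the earlier date (September 29, 2030) to the later (May 28, 2033):
September 29, 2030 → September 29, 2031: 365 days.
September 29, 2031 → September 29, 2032: 366 days (2032 is a leap year).
September 2032: 30 − 29 = 1 day remains.
Then October (31), November (30), December (31), January (31), February 2033 (28), March (31), April (30): 31 + 30 + 31 + 31 + 28 + 31 + 30 = 212 days.
May 1–28, 2033: 28 days.
Residual: 241 days.
Total: 972 days.
972 mod 7 = 6, so 6 days before Saturday is Sunday.

Sunday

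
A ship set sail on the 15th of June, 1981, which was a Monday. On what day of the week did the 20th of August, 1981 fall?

June 1981: 30 − 15 = 15 days remain.
Then July (31): 31 days.
August 1–20, 1981: 20 days.
Total: 15 + 31 + 20 = 66 days.
66 mod 7 = 3, so 3 days after Monday is Thursday.

Thursday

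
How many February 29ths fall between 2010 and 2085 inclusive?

19

Years divisible by 4: 2012, 2016, …, 2084 — 19 in all.
No century exceptions apply. Count: 19.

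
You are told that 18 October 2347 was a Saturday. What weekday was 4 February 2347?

Count forward from the earlier date (February 4, 2347) to the later (October 18, 2347):
February 2347: 28 − 4 = 24 days remain (2347 is not a leap year, so February has 28 days).
Then March (31), April (30), May (31), June (30), July (31), August (31), September (30): 31 + 30 + 31 + 30 + 31 + 31 + 30 = 214 days.
October 1–18, 2347: 18 days.
Total: 24 + 214 + 18 = 256 days.
256 mod 7 = 4, so 4 days before Saturday is Tuesday.

Tuesday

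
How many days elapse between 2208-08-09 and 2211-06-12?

August 9, 2208 → August 9, 2209: 365 days.
August 9, 2209 → August 9, 2210: 365 days.
August 2210: 31 − 9 = 22 days remain.
Then 9 full months totalling 273 days.
June 1–12, 2211: 12 days.
Residual: 307 days.
Total: 1037 days.

1037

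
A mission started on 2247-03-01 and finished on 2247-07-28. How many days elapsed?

149

March 2247: 31 − 1 = 30 days remain.
Then April (30), May (31), June (30): 30 + 31 + 30 = 91 days.
July 1–28, 2247: 28 days.
Total: 30 + 91 + 28 = 149 days.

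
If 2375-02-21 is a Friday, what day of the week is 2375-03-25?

Tuesday

February 2375: 28 − 21 = 7 days remain (2375 is not a leap year, so February has 28 days).
March 1–25, 2375: 25 days.
Total: 7 + 25 = 32 days.
32 mod 7 = 4, so 4 days after Friday is Tuesday.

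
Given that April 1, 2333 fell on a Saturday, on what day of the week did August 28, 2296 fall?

Count forward from the earlier date (August 28, 2296) to the later (April 1, 2333):
Day-of-year of August 28, 2296: 241.
Day-of-year of April 1, 2333: 91.
2296 has 366 days, so 366 − 241 = 125 days remain in 2296.
Full years 2297–2332: 28 common + 8 leap = 28×365 + 8×366 = 13148 days.
Total: 125 + 13148 + 91 = 13364 days.
13364 mod 7 = 1, so 1 day before Saturday is Friday.

Friday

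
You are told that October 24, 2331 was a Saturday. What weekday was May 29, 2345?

Tuesday

Day-of-year of October 24, 2331: 297.
Day-of-year of May 29, 2345: 149.
2331 has 365 days, so 365 − 297 = 68 days remain in 2331.
Full years 2332–2344: 9 common + 4 leap = 9×365 + 4×366 = 4749 days.
Total: 68 + 4749 + 149 = 4966 days.
4966 mod 7 = 3, so 3 days after Saturday is Tuesday.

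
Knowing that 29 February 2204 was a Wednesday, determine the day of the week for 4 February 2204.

Count forward from the earlier date (February 4, 2204) to the later (February 29, 2204):
Within February 2204: 29 − 4 = 25 days.
25 mod 7 = 4, so 4 days before Wednesday is Saturday.

Saturday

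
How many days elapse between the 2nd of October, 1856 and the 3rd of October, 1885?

10593

From October 2, 1856 to October 2, 1885: 29 years, of which 7 contain a Feb 29 — 22×365 + 7×366 = 10592 days.
Within October 1885: 3 − 2 = 1 day.
Total: 10593 days.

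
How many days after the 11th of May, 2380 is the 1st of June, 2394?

5134

Day-of-year of May 11, 2380: 132.
Day-of-year of June 1, 2394: 152.
2380 has 366 days, so 366 − 132 = 234 days remain in 2380.
Full years 2381–2393: 10 common + 3 leap = 10×365 + 3×366 = 4748 days.
Total: 234 + 4748 + 152 = 5134 days.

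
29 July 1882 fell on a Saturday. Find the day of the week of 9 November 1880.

Count forward from the earlier date (November 9, 1880) to the later (July 29, 1882):
Day-of-year of November 9, 1880: 314.
Day-of-year of July 29, 1882: 210.
1880 has 366 days, so 366 − 314 = 52 days remain in 1880.
Full years: 1881: 365. Sum = 365.
Total: 52 + 365 + 210 = 627 days.
627 mod 7 = 4, so 4 days before Saturday is Tuesday.

Tuesday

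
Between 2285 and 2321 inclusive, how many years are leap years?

Years divisible by 4 in [2285, 2321]: 2288, 2292, 2296, 2300, 2304, 2308, 2312, 2316, 2320.
Of these, 2300 is divisible by 100 but not 400, so not leap.
Leap years: 9 − 1 = 8.

8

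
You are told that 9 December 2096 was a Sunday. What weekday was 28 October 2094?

Count forward from the earlier date (October 28, 2094) to the later (December 9, 2096):
October 2094: 31 − 28 = 3 days remain.
Then 25 full months totalling 761 days.
December 1–9, 2096: 9 days.
Total: 3 + 761 + 9 = 773 days.
773 mod 7 = 3, so 3 days before Sunday is Thursday.

Thursday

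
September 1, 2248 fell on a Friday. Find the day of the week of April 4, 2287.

Monday

Day-of-year of September 1, 2248: 245.
Day-of-year of April 4, 2287: 94.
2248 has 366 days, so 366 − 245 = 121 days remain in 2248.
Full years 2249–2286: 29 common + 9 leap = 29×365 + 9×366 = 13879 days.
Total: 121 + 13879 + 94 = 14094 days.
14094 mod 7 = 3, so 3 days after Friday is Monday.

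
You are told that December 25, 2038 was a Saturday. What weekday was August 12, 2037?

Count forward from the earlier date (August 12, 2037) to the later (December 25, 2038):
August 2037: 31 − 12 = 19 days remain.
Then 15 full months totalling 456 days.
December 1–25, 2038: 25 days.
Total: 19 + 456 + 25 = 500 days.
500 mod 7 = 3, so 3 days before Saturday is Wednesday.

Wednesday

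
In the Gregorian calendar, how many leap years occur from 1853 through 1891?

9

Years divisible by 4 in [1853, 1891]: 1856, 1860, 1864, 1868, 1872, 1876, 1880, 1884, 1888.
No century exceptions apply. Count: 9.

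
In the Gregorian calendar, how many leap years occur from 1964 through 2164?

Years divisible by 4: 1964, 1968, …, 2164 — 51 in all.
Of these, 2100 is divisible by 100 but not 400, so not leap.
2000 is divisible by 400, so still leap.
Leap years: 51 − 1 = 50.

50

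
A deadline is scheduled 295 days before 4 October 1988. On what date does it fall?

14 December 1987

Count 295 days before October 4, 1988:
December 1987: 31 − 14 = 17 days remain.
Then 9 full months totalling 274 days.
October 1–4, 1988: 4 days.
Residual: 295 days.
Total: 295 days.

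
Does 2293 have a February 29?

2293 is not a leap year.

No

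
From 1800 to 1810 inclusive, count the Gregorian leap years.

2

Years divisible by 4 in [1800, 1810]: 1800, 1804, 1808.
Of these, 1800 is divisible by 100 but not 400, so not leap.
Leap years: 3 − 1 = 2.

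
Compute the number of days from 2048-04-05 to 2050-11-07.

946

April 5, 2048 → April 5, 2049: 365 days.
April 5, 2049 → April 5, 2050: 365 days.
April 2050: 30 − 5 = 25 days remain.
Then May (31), June (30), July (31), August (31), September (30), October (31): 31 + 30 + 31 + 31 + 30 + 31 = 184 days.
November 1–7, 2050: 7 days.
Residual: 216 days.
Total: 946 days.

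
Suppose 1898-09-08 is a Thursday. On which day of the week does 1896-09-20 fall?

Sunday

Count forward from the earlier date (September 20, 1896) to the later (September 8, 1898):
Day-of-year of September 20, 1896: 264.
Day-of-year of September 8, 1898: 251.
1896 has 366 days, so 366 − 264 = 102 days remain in 1896.
Full years: 1897: 365. Sum = 365.
Total: 102 + 365 + 251 = 718 days.
718 mod 7 = 4, so 4 days before Thursday is Sunday.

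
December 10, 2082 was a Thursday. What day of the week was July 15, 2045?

Count forward from the earlier date (July 15, 2045) to the later (December 10, 2082):
Day-of-year of July 15, 2045: 196.
Day-of-year of December 10, 2082: 344.
2045 has 365 days, so 365 − 196 = 169 days remain in 2045.
Full years 2046–2081: 27 common + 9 leap = 27×365 + 9×366 = 13149 days.
Total: 169 + 13149 + 344 = 13662 days.
13662 mod 7 = 5, so 5 days before Thursday is Saturday.

Saturday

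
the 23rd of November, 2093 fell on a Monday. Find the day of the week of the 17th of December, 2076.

Thursday

Count forward from the earlier date (December 17, 2076) to the later (November 23, 2093):
From December 17, 2076 to December 17, 2092: 16 years, of which 4 contain a Feb 29 — 12×365 + 4×366 = 5844 days.
December 2092: 31 − 17 = 14 days remain.
Then 10 full months totalling 304 days.
November 1–23, 2093: 23 days.
Residual: 341 days.
Total: 6185 days.
6185 mod 7 = 4, so 4 days before Monday is Thursday.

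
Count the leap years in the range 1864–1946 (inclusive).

20

Years divisible by 4: 1864, 1868, …, 1944 — 21 in all.
Of these, 1900 is divisible by 100 but not 400, so not leap.
Leap years: 21 − 1 = 20.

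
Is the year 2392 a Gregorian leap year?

2392 is a leap year.

Yes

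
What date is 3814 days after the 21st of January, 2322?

the 1st of July, 2332

Count 3814 days after January 21, 2322:
Day-of-year of January 21, 2322: 21.
Day-of-year of July 1, 2332: 183.
2322 has 365 days, so 365 − 21 = 344 days remain in 2322.
Full years 2323–2331: 7 common + 2 leap = 7×365 + 2×366 = 3287 days.
Total: 344 + 3287 + 183 = 3814 days.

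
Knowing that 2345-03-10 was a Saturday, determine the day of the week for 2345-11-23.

March 2345: 31 − 10 = 21 days remain.
Then April (30), May (31), June (30), July (31), August (31), September (30), October (31): 30 + 31 + 30 + 31 + 31 + 30 + 31 = 214 days.
November 1–23, 2345: 23 days.
Total: 21 + 214 + 23 = 258 days.
258 mod 7 = 6, so 6 days after Saturday is Friday.

Friday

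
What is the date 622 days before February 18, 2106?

June 6, 2104

Count 622 days before February 18, 2106:
June 2104: 30 − 6 = 24 days remain.
Then 19 full months totalling 580 days.
February 1–18, 2106: 18 days (2106 is not a leap year).
Total: 24 + 580 + 18 = 622 days.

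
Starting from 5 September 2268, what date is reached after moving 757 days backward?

10 August 2266

Count 757 days before September 5, 2268:
August 2266: 31 − 10 = 21 days remain.
Then 24 full months totalling 731 days.
September 1–5, 2268: 5 days.
Total: 21 + 731 + 5 = 757 days.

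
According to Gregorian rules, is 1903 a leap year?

1903 is not a leap year.

No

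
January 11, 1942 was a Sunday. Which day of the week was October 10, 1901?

Count forward from the earlier date (October 10, 1901) to the later (January 11, 1942):
Day-of-year of October 10, 1901: 283.
Day-of-year of January 11, 1942: 11.
1901 has 365 days, so 365 − 283 = 82 days remain in 1901.
Full years 1902–1941: 30 common + 10 leap = 30×365 + 10×366 = 14610 days.
Total: 82 + 14610 + 11 = 14703 days.
14703 mod 7 = 3, so 3 days before Sunday is Thursday.

Thursday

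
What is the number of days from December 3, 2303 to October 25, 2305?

December 3, 2303 → December 3, 2304: 366 days (2304 is a leap year).
December 2304: 31 − 3 = 28 days remain.
Then 9 full months totalling 273 days.
October 1–25, 2305: 25 days.
Residual: 326 days.
Total: 692 days.

692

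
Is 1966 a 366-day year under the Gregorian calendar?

No

1966 is not a leap year.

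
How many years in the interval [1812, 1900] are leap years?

Years divisible by 4: 1812, 1816, …, 1900 — 23 in all.
Of these, 1900 is divisible by 100 but not 400, so not leap.
Leap years: 23 − 1 = 22.

22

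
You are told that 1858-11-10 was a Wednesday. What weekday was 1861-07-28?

Day-of-year of November 10, 1858: 314.
Day-of-year of July 28, 1861: 209.
1858 has 365 days, so 365 − 314 = 51 days remain in 1858.
Full years: 1859: 365; 1860: 366. Sum = 731.
Total: 51 + 731 + 209 = 991 days.
991 mod 7 = 4, so 4 days after Wednesday is Sunday.

Sunday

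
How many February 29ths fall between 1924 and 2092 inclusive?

43

Years divisible by 4: 1924, 1928, …, 2092 — 43 in all.
2000 is divisible by 400, so still leap.
No century exceptions apply. Count: 43.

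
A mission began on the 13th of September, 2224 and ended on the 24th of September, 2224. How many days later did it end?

Within September 2224: 24 − 13 = 11 days.

11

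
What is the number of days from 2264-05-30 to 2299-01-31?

From May 30, 2264 to May 30, 2298: 34 years, of which 8 contain a Feb 29 — 26×365 + 8×366 = 12418 days.
May 2298: 31 − 30 = 1 day remains.
Then June (30), July (31), August (31), September (30), October (31), November (30), December (31): 30 + 31 + 31 + 30 + 31 + 30 + 31 = 214 days.
January 1–31, 2299: 31 days.
Residual: 246 days.
Total: 12664 days.

12664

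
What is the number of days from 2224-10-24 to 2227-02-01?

830

Day-of-year of October 24, 2224: 298.
Day-of-year of February 1, 2227: 32.
2224 has 366 days, so 366 − 298 = 68 days remain in 2224.
Full years: 2225: 365; 2226: 365. Sum = 730.
Total: 68 + 730 + 32 = 830 days.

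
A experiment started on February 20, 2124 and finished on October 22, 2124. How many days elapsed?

245

February 2124: 29 − 20 = 9 days remain (2124 is a leap year, so February has 29 days).
Then March (31), April (30), May (31), June (30), July (31), August (31), September (30): 31 + 30 + 31 + 30 + 31 + 31 + 30 = 214 days.
October 1–22, 2124: 22 days.
Total: 9 + 214 + 22 = 245 days.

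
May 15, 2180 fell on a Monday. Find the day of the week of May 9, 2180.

Tuesday

Count forward from the earlier date (May 9, 2180) to the later (May 15, 2180):
Within May 2180: 15 − 9 = 6 days.
6 mod 7 = 6, so 6 days before Monday is Tuesday.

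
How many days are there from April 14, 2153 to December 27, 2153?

April 2153: 30 − 14 = 16 days remain.
Then May (31), June (30), July (31), August (31), September (30), October (31), November (30): 31 + 30 + 31 + 31 + 30 + 31 + 30 = 214 days.
December 1–27, 2153: 27 days.
Total: 16 + 214 + 27 = 257 days.

257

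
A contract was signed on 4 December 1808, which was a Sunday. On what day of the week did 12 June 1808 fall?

Sunday

Count forward from the earlier date (June 12, 1808) to the later (December 4, 1808):
June 1808: 30 − 12 = 18 days remain.
Then July (31), August (31), September (30), October (31), November (30): 31 + 31 + 30 + 31 + 30 = 153 days.
December 1–4, 1808: 4 days.
Total: 18 + 153 + 4 = 175 days.
175 is a multiple of 7, so 12 June 1808 falls on the same weekday: Sunday.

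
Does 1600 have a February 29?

Yes

1600 is a leap year (divisible by 400).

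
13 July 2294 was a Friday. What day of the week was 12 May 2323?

From July 13, 2294 to July 13, 2322: 28 years, of which 6 contain a Feb 29 — 22×365 + 6×366 = 10226 days.
(2300 is not a leap year (divisible by 100 but not 400).)
July 2322: 31 − 13 = 18 days remain.
Then 9 full months totalling 273 days.
May 1–12, 2323: 12 days.
Residual: 303 days.
Total: 10529 days.
10529 mod 7 = 1, so 1 day after Friday is Saturday.

Saturday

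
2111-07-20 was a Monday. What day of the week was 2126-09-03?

Tuesday

From July 20, 2111 to July 20, 2126: 15 years, of which 4 contain a Feb 29 — 11×365 + 4×366 = 5479 days.
July 2126: 31 − 20 = 11 days remain.
Then August (31): 31 days.
September 1–3, 2126: 3 days.
Residual: 45 days.
Total: 5524 days.
5524 mod 7 = 1, so 1 day after Monday is Tuesday.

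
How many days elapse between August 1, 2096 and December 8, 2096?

August 2096: 31 − 1 = 30 days remain.
Then September (30), October (31), November (30): 30 + 31 + 30 = 91 days.
December 1–8, 2096: 8 days.
Total: 30 + 91 + 8 = 129 days.

129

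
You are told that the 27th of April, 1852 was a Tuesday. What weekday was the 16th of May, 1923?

Wednesday

Day-of-year of April 27, 1852: 118.
Day-of-year of May 16, 1923: 136.
1852 has 366 days, so 366 − 118 = 248 days remain in 1852.
Full years 1853–1922: 54 common + 16 leap = 54×365 + 16×366 = 25566 days.
Total: 248 + 25566 + 136 = 25950 days.
25950 mod 7 = 1, so 1 day after Tuesday is Wednesday.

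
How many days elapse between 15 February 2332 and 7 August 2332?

February 2332: 29 − 15 = 14 days remain (2332 is a leap year, so February has 29 days).
Then March (31), April (30), May (31), June (30), July (31): 31 + 30 + 31 + 30 + 31 = 153 days.
August 1–7, 2332: 7 days.
Total: 14 + 153 + 7 = 174 days.

174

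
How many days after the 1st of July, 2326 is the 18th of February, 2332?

Day-of-year of July 1, 2326: 182.
Day-of-year of February 18, 2332: 49.
2326 has 365 days, so 365 − 182 = 183 days remain in 2326.
Full years: 2327: 365; 2328: 366; 2329: 365; 2330: 365; 2331: 365. Sum = 1826.
Total: 183 + 1826 + 49 = 2058 days.

2058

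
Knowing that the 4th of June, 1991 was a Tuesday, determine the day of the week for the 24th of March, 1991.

Count forward from the earlier date (March 24, 1991) to the later (June 4, 1991):
March 1991: 31 − 24 = 7 days remain.
Then April (30), May (31): 30 + 31 = 61 days.
June 1–4, 1991: 4 days.
Total: 7 + 61 + 4 = 72 days.
72 mod 7 = 2, so 2 days before Tuesday is Sunday.

Sunday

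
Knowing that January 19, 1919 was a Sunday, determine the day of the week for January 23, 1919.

Thursday

Within January 1919: 23 − 19 = 4 days.
4 mod 7 = 4, so 4 days after Sunday is Thursday.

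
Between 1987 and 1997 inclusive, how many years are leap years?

3

Years divisible by 4 in [1987, 1997]: 1988, 1992, 1996.
No century exceptions apply. Count: 3.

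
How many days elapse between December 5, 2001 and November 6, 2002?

336

December 2001: 31 − 5 = 26 days remain.
Then 10 full months totalling 304 days.
November 1–6, 2002: 6 days.
Residual: 336 days.
Total: 336 days.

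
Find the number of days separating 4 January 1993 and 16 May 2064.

26065

Day-of-year of January 4, 1993: 4.
Day-of-year of May 16, 2064: 137.
1993 has 365 days, so 365 − 4 = 361 days remain in 1993.
Full years 1994–2063: 53 common + 17 leap = 53×365 + 17×366 = 25567 days.
Total: 361 + 25567 + 137 = 26065 days.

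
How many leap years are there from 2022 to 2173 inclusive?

Years divisible by 4: 2024, 2028, …, 2172 — 38 in all.
Of these, 2100 is divisible by 100 but not 400, so not leap.
Leap years: 38 − 1 = 37.

37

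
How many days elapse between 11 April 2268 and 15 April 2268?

Within April 2268: 15 − 11 = 4 days.

4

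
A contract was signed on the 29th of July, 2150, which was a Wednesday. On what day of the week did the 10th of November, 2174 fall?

Day-of-year of July 29, 2150: 210.
Day-of-year of November 10, 2174: 314.
2150 has 365 days, so 365 − 210 = 155 days remain in 2150.
Full years 2151–2173: 17 common + 6 leap = 17×365 + 6×366 = 8401 days.
Total: 155 + 8401 + 314 = 8870 days.
8870 mod 7 = 1, so 1 day after Wednesday is Thursday.

Thursday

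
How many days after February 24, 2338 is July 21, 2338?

147

February 2338: 28 − 24 = 4 days remain (2338 is not a leap year, so February has 28 days).
Then March (31), April (30), May (31), June (30): 31 + 30 + 31 + 30 = 122 days.
July 1–21, 2338: 21 days.
Total: 4 + 122 + 21 = 147 days.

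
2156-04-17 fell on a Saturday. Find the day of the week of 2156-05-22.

Saturday

April 2156: 30 − 17 = 13 days remain.
May 1–22, 2156: 22 days.
Total: 13 + 22 = 35 days.
35 is a multiple of 7, so 2156-05-22 falls on the same weekday: Saturday.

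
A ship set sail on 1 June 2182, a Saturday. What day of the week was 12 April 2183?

Saturday

Day-of-year of June 1, 2182: 152.
Day-of-year of April 12, 2183: 102.
2182 has 365 days, so 365 − 152 = 213 days remain in 2182.
Total: 213 + 102 = 315 days.
315 is a multiple of 7, so 12 April 2183 falls on the same weekday: Saturday.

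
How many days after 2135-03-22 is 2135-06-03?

March 2135: 31 − 22 = 9 days remain.
Then April (30), May (31): 30 + 31 = 61 days.
June 1–3, 2135: 3 days.
Total: 9 + 61 + 3 = 73 days.

73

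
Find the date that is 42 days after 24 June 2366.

5 August 2366

Count 42 days after June 24, 2366:
June 2366: 30 − 24 = 6 days remain.
Then July (31): 31 days.
August 1–5, 2366: 5 days.
Total: 6 + 31 + 5 = 42 days.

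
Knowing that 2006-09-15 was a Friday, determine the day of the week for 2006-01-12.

Thursday

Count forward from the earlier date (January 12, 2006) to the later (September 15, 2006):
January 2006: 31 − 12 = 19 days remain.
Then February 2006 (28), March (31), April (30), May (31), June (30), July (31), August (31): 28 + 31 + 30 + 31 + 30 + 31 + 31 = 212 days.
September 1–15, 2006: 15 days.
Total: 19 + 212 + 15 = 246 days.
246 mod 7 = 1, so 1 day before Friday is Thursday.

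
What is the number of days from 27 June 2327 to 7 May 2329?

680

June 2327: 30 − 27 = 3 days remain.
Then 22 full months totalling 670 days.
May 1–7, 2329: 7 days.
Total: 3 + 670 + 7 = 680 days.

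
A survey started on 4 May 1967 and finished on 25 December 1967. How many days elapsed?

235

May 1967: 31 − 4 = 27 days remain.
Then June (30), July (31), August (31), September (30), October (31), November (30): 30 + 31 + 31 + 30 + 31 + 30 = 183 days.
December 1–25, 1967: 25 days.
Total: 27 + 183 + 25 = 235 days.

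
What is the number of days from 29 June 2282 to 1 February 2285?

948

June 29, 2282 → June 29, 2283: 365 days.
June 29, 2283 → June 29, 2284: 366 days (2284 is a leap year).
June 2284: 30 − 29 = 1 day remains.
Then July (31), August (31), September (30), October (31), November (30), December (31), January (31): 31 + 31 + 30 + 31 + 30 + 31 + 31 = 215 days.
February 1, 2285: 1 day (2285 is not a leap year).
Residual: 217 days.
Total: 948 days.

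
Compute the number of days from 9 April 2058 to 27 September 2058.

171

April 2058: 30 − 9 = 21 days remain.
Then May (31), June (30), July (31), August (31): 31 + 30 + 31 + 31 = 123 days.
September 1–27, 2058: 27 days.
Total: 21 + 123 + 27 = 171 days.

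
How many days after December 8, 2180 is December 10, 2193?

4750

From December 8, 2180 to December 8, 2193: 13 years, of which 3 contain a Feb 29 — 10×365 + 3×366 = 4748 days.
Within December 2193: 10 − 8 = 2 days.
Total: 4750 days.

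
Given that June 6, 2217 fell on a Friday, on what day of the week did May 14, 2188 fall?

Count forward from the earlier date (May 14, 2188) to the later (June 6, 2217):
From May 14, 2188 to May 14, 2217: 29 years, of which 6 contain a Feb 29 — 23×365 + 6×366 = 10591 days.
(2200 is not a leap year (divisible by 100 but not 400).)
May 2217: 31 − 14 = 17 days remain.
June 1–6, 2217: 6 days.
Residual: 23 days.
Total: 10614 days.
10614 mod 7 = 2, so 2 days before Friday is Wednesday.

Wednesday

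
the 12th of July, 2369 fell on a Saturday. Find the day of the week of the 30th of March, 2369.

Sunday

Count forward from the earlier date (March 30, 2369) to the later (July 12, 2369):
March 2369: 31 − 30 = 1 day remains.
Then April (30), May (31), June (30): 30 + 31 + 30 = 91 days.
July 1–12, 2369: 12 days.
Total: 1 + 91 + 12 = 104 days.
104 mod 7 = 6, so 6 days before Saturday is Sunday.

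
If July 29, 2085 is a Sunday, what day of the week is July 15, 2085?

Sunday

Count forward from the earlier date (July 15, 2085) to the later (July 29, 2085):
Within July 2085: 29 − 15 = 14 days.
14 is a multiple of 7, so July 15, 2085 falls on the same weekday: Sunday.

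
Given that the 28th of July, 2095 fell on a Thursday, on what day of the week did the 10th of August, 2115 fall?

Saturday

From July 28, 2095 to July 28, 2115: 20 years, of which 4 contain a Feb 29 — 16×365 + 4×366 = 7304 days.
(2100 is not a leap year (divisible by 100 but not 400).)
July 2115: 31 − 28 = 3 days remain.
August 1–10, 2115: 10 days.
Residual: 13 days.
Total: 7317 days.
7317 mod 7 = 2, so 2 days after Thursday is Saturday.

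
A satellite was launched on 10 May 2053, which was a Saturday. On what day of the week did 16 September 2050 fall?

Friday

Count forward from the earlier date (September 16, 2050) to the later (May 10, 2053):
Day-of-year of September 16, 2050: 259.
Day-of-year of May 10, 2053: 130.
2050 has 365 days, so 365 − 259 = 106 days remain in 2050.
Full years: 2051: 365; 2052: 366. Sum = 731.
Total: 106 + 731 + 130 = 967 days.
967 mod 7 = 1, so 1 day before Saturday is Friday.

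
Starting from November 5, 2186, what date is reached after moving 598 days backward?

March 17, 2185

Count 598 days before November 5, 2186:
Day-of-year of March 17, 2185: 76.
Day-of-year of November 5, 2186: 309.
2185 has 365 days, so 365 − 76 = 289 days remain in 2185.
Total: 289 + 309 = 598 days.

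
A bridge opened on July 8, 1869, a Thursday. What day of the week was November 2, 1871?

Thursday

Day-of-year of July 8, 1869: 189.
Day-of-year of November 2, 1871: 306.
1869 has 365 days, so 365 − 189 = 176 days remain in 1869.
Full years: 1870: 365. Sum = 365.
Total: 176 + 365 + 306 = 847 days.
847 is a multiple of 7, so November 2, 1871 falls on the same weekday: Thursday.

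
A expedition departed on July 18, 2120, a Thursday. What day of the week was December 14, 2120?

Saturday

July 2120: 31 − 18 = 13 days remain.
Then August (31), September (30), October (31), November (30): 31 + 30 + 31 + 30 = 122 days.
December 1–14, 2120: 14 days.
Total: 13 + 122 + 14 = 149 days.
149 mod 7 = 2, so 2 days after Thursday is Saturday.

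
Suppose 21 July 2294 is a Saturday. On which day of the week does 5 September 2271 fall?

Count forward from the earlier date (September 5, 2271) to the later (July 21, 2294):
Day-of-year of September 5, 2271: 248.
Day-of-year of July 21, 2294: 202.
2271 has 365 days, so 365 − 248 = 117 days remain in 2271.
Full years 2272–2293: 16 common + 6 leap = 16×365 + 6×366 = 8036 days.
Total: 117 + 8036 + 202 = 8355 days.
8355 mod 7 = 4, so 4 days before Saturday is Tuesday.

Tuesday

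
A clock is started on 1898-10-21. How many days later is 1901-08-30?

Day-of-year of October 21, 1898: 294.
Day-of-year of August 30, 1901: 242.
1898 has 365 days, so 365 − 294 = 71 days remain in 1898.
Full years: 1899: 365; 1900: 365. Sum = 730.
Total: 71 + 730 + 242 = 1043 days.

1043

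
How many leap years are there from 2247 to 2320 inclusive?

Years divisible by 4: 2248, 2252, …, 2320 — 19 in all.
Of these, 2300 is divisible by 100 but not 400, so not leap.
Leap years: 19 − 1 = 18.

18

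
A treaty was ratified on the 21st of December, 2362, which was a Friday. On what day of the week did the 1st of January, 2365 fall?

Day-of-year of December 21, 2362: 355.
Day-of-year of January 1, 2365: 1.
2362 has 365 days, so 365 − 355 = 10 days remain in 2362.
Full years: 2363: 365; 2364: 366. Sum = 731.
Total: 10 + 731 + 1 = 742 days.
742 is a multiple of 7, so the 1st of January, 2365 falls on the same weekday: Friday.

Friday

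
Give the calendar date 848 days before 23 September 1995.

28 May 1993

Count 848 days before September 23, 1995:
Day-of-year of May 28, 1993: 148.
Day-of-year of September 23, 1995: 266.
1993 has 365 days, so 365 − 148 = 217 days remain in 1993.
Full years: 1994: 365. Sum = 365.
Total: 217 + 365 + 266 = 848 days.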